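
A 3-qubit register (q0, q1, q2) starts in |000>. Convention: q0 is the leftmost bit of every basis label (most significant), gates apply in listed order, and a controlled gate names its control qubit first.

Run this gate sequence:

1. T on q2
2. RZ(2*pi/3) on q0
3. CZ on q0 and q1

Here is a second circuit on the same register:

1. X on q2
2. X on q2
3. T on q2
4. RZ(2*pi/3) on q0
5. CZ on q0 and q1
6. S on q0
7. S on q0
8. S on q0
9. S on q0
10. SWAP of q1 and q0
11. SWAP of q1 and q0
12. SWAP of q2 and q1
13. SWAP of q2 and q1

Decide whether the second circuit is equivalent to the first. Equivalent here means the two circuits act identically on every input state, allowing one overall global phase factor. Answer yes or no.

Yes: on every input state the two circuits agree up to one overall phase factor.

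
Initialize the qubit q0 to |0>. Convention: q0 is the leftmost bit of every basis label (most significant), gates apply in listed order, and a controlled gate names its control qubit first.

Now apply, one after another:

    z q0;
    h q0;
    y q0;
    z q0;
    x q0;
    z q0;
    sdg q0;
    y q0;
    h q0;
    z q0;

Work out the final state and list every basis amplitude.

The final amplitudes are 1/2 - I/2 on |0>, 1/2 + I/2 on |1>.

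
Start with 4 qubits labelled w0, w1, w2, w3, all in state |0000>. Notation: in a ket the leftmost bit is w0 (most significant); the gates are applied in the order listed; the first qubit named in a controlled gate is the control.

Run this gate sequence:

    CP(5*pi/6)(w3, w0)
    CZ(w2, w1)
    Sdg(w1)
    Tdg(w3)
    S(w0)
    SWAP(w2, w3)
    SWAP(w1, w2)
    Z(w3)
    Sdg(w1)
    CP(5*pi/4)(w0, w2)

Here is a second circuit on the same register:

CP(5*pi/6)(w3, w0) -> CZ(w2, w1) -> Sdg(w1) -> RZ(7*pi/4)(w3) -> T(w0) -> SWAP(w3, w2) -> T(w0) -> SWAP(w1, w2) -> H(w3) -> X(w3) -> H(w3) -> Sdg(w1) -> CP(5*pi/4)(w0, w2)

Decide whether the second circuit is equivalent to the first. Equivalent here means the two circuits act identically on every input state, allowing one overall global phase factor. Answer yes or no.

Yes, they are equivalent — the unitaries differ by at most a global phase.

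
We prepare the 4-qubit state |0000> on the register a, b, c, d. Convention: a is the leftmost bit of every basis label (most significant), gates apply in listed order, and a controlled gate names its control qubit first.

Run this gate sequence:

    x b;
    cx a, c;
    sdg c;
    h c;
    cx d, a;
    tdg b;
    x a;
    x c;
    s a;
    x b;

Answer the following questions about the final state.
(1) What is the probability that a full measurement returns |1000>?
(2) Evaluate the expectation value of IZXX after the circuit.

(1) Outcome |1000> occurs with probability 1/2.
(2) In the final state, IZXX has expectation 0.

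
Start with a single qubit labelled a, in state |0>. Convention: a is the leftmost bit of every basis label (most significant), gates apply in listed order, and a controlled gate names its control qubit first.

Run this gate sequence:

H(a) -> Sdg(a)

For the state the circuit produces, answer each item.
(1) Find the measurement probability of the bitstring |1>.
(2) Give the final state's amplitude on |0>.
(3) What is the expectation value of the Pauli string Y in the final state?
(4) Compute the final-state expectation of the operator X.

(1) A full measurement returns |1> with probability 1/2.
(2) The final state's coefficient on |0> equals sqrt(2)/2.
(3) In the final state, Y has expectation -1.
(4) In the final state, X has expectation 0.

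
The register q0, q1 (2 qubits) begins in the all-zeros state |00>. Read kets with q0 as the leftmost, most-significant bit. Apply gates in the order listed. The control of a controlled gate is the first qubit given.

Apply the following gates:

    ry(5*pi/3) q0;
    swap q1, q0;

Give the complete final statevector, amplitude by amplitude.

After the circuit, the state carries amplitude -sqrt(3)/2 on |00>, 1/2 on |01>, 0 on |10>, 0 on |11>.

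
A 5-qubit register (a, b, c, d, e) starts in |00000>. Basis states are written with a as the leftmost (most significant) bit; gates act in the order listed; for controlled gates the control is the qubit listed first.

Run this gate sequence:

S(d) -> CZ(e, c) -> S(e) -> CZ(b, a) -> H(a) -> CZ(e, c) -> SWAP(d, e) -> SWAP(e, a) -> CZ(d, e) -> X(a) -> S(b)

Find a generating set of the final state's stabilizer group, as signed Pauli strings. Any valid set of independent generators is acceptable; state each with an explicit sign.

The stabilizer group can be generated by +IIIIX, -ZIIII, +IZIII, +IIZII, +IIIZI, among other valid generating sets.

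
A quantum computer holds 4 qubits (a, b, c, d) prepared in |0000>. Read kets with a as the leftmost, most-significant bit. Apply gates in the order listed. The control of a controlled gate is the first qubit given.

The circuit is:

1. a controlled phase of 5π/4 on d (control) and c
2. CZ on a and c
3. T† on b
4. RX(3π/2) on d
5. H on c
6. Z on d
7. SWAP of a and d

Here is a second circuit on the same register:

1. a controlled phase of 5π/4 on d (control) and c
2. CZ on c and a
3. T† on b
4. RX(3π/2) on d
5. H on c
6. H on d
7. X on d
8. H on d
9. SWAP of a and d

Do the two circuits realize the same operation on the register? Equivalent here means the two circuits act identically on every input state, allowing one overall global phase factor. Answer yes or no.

Yes, they are equivalent — the unitaries differ by at most a global phase.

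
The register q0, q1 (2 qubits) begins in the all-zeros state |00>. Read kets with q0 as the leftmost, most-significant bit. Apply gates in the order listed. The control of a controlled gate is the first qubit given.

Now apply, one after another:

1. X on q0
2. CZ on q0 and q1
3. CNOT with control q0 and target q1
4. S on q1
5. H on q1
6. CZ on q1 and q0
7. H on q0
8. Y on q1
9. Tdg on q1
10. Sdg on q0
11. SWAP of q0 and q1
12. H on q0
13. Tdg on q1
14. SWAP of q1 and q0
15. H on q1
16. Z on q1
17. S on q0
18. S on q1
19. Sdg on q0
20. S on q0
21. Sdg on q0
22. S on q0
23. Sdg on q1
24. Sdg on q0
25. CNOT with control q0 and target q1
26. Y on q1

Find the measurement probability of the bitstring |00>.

The probability of measuring |00> is 1/4.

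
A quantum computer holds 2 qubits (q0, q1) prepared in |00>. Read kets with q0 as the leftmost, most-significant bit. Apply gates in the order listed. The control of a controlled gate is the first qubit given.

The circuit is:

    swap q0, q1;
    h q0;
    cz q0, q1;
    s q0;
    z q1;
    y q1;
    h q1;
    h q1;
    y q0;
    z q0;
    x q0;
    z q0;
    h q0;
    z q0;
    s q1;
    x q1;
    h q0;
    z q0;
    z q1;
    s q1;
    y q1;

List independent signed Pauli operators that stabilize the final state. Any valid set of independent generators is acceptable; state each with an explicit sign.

The final state is stabilized by the group generated by -YI, -IZ; other independent generating sets are equally valid.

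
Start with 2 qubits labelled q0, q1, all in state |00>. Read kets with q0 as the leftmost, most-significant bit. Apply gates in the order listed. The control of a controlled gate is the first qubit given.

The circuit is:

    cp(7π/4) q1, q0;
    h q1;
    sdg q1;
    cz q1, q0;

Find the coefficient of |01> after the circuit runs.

The amplitude on |01> is -sqrt(2)*I/2.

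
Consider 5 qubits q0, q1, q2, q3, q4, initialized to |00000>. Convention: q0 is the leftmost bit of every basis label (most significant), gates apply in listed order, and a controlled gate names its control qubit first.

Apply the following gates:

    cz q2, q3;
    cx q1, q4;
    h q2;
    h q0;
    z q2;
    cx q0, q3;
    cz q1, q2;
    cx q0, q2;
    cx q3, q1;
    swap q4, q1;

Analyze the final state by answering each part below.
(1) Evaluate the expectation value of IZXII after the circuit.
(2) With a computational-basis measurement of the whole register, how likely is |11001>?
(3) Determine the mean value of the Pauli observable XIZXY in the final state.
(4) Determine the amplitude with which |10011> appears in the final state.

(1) The observable IZXII averages to -1.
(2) Outcome |11001> occurs with probability 0.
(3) In the final state, XIZXY has expectation 0.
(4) |10011> carries amplitude -1/2 in the final state.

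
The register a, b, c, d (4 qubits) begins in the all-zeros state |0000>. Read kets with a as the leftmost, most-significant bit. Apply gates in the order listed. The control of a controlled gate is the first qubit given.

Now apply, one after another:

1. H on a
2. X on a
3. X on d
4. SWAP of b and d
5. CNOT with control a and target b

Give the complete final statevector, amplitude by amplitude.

The resulting statevector has amplitude sqrt(2)/2 on |0100>, sqrt(2)/2 on |1000>, and 0 on every other basis state.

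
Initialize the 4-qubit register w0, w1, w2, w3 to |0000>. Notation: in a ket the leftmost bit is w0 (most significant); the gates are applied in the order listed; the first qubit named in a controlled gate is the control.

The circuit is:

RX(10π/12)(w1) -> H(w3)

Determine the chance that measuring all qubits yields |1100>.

Outcome |1100> occurs with probability 0.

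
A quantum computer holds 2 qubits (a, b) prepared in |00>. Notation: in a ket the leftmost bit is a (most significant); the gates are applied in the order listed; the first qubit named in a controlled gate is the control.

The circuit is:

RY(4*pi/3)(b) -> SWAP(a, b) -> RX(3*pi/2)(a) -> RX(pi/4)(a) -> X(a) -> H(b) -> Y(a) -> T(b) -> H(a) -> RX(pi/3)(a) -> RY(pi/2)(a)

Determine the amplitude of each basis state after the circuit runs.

The final amplitudes are sqrt(6 - 3*sqrt(2))/8 - I*sqrt(sqrt(2) + 2)/4 - I*sqrt(2 - sqrt(2))/8 on |00>, -sqrt(sqrt(2) + 2)*exp(3*I*pi/4)/4 - sqrt(2 - sqrt(2))*exp(3*I*pi/4)/8 + sqrt(6 - 3*sqrt(2))*exp(I*pi/4)/8 on |01>, -sqrt(sqrt(2) + 2)/4 + sqrt(2 - sqrt(2))/8 - I*sqrt(6 - 3*sqrt(2))/8 on |10>, -sqrt(sqrt(2) + 2)*exp(I*pi/4)/4 - sqrt(6 - 3*sqrt(2))*exp(3*I*pi/4)/8 + sqrt(2 - sqrt(2))*exp(I*pi/4)/8 on |11>.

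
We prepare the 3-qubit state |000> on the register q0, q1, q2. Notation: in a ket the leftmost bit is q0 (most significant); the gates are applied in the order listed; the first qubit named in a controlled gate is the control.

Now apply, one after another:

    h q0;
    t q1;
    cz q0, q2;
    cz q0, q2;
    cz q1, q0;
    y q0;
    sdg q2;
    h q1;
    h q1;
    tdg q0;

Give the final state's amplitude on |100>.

The amplitude on |100> is sqrt(2)*exp(I*pi/4)/2. Key observation: steps 3-4 multiply out to the identity, so the circuit reduces to the remaining gates.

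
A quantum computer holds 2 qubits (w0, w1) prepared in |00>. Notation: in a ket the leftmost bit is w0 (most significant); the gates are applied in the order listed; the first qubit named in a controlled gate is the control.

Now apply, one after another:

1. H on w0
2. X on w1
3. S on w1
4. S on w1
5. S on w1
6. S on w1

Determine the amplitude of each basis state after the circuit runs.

The final amplitudes are 0 on |00>, sqrt(2)/2 on |01>, 0 on |10>, sqrt(2)/2 on |11>. Key observation: the block from step 3 through step 6 cancels to the identity and can be dropped.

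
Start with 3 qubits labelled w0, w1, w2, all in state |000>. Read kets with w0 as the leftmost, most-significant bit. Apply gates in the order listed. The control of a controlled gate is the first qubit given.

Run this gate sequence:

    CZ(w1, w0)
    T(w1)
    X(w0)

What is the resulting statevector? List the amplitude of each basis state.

After the circuit, the state carries amplitude 1 on |100>, and 0 on every other basis state.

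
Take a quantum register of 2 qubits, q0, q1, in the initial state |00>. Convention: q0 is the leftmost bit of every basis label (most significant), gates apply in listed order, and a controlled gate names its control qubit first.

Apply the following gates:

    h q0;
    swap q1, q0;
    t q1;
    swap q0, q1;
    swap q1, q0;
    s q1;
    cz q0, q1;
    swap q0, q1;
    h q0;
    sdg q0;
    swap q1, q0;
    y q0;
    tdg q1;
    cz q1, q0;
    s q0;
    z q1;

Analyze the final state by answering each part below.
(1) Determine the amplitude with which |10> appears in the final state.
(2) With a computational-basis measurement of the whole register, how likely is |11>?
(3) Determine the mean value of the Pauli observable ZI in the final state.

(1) The final state's coefficient on |10> equals -1/2 - exp(3*I*pi/4)/2.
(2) Outcome |11> occurs with probability sqrt(2)/4 + 1/2.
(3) The observable ZI averages to -1.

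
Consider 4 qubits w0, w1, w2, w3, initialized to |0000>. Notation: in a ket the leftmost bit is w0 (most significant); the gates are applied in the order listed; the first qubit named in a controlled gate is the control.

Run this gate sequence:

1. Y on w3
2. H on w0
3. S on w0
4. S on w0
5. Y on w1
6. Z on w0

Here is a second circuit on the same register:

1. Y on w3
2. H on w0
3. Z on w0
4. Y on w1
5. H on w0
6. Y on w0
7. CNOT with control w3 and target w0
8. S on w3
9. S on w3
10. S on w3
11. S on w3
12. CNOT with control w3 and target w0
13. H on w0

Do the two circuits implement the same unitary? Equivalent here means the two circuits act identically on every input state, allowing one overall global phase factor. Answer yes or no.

No: there is an input state on which the two circuits produce genuinely different outputs (not merely differing by a phase).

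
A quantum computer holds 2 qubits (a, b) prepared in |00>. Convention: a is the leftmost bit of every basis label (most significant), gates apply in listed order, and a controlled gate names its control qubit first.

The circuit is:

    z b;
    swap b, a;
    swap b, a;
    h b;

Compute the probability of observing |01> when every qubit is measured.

A full measurement returns |01> with probability 1/2. Key observation: the block from step 2 through step 3 cancels to the identity and can be dropped.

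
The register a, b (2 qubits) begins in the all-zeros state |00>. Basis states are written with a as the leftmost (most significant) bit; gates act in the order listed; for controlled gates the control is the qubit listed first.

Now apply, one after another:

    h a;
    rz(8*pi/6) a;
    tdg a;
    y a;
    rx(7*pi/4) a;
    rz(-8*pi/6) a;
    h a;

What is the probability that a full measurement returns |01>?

The probability of measuring |01> is 0.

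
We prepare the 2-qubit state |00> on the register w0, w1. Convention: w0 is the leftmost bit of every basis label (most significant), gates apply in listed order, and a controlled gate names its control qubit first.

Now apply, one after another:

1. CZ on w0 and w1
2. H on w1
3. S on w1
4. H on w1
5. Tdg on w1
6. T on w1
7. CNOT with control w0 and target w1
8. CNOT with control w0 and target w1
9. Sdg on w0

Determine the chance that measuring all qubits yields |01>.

A full measurement returns |01> with probability 1/2.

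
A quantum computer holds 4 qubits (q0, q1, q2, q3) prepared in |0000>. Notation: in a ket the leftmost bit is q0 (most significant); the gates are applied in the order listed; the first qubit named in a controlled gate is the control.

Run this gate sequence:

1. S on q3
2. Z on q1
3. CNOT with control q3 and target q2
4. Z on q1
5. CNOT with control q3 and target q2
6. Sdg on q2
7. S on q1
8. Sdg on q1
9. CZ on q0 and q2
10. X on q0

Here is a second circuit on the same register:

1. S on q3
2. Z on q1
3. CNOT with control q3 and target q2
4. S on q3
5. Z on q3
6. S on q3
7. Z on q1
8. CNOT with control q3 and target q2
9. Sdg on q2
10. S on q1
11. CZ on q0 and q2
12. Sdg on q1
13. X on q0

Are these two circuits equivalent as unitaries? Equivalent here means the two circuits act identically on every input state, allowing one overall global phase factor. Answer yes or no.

Yes: on every input state the two circuits agree up to one overall phase factor.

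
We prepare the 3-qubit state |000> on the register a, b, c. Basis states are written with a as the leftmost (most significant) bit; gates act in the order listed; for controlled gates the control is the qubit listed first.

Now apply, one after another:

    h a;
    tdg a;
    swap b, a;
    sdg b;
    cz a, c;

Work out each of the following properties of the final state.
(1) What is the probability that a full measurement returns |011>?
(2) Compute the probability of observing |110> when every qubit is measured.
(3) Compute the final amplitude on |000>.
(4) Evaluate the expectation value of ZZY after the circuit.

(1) The probability of measuring |011> is 0.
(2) A full measurement returns |110> with probability 0.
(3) The final state's coefficient on |000> equals sqrt(2)/2.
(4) The observable ZZY averages to 0.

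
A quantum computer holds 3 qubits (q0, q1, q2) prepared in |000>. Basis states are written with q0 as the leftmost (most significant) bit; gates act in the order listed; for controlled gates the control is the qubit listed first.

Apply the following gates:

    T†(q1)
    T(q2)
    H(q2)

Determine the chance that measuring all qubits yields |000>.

The probability of measuring |000> is 1/2.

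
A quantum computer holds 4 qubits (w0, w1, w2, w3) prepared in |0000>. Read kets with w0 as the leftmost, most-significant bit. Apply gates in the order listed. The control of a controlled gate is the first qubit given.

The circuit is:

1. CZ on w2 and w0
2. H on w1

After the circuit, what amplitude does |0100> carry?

The final state's coefficient on |0100> equals sqrt(2)/2.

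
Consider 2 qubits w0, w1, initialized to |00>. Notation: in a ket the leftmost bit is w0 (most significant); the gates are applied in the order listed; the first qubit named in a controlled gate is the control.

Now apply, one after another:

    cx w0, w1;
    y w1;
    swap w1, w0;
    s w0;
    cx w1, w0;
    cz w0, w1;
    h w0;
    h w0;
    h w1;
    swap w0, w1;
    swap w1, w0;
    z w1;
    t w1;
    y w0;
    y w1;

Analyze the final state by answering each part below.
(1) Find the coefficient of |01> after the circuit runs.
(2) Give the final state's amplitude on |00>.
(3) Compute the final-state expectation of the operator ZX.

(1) The amplitude on |01> is -sqrt(2)/2.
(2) The amplitude on |00> is -sqrt(2)*exp(I*pi/4)/2.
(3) The expectation value of ZX is sqrt(2)/2.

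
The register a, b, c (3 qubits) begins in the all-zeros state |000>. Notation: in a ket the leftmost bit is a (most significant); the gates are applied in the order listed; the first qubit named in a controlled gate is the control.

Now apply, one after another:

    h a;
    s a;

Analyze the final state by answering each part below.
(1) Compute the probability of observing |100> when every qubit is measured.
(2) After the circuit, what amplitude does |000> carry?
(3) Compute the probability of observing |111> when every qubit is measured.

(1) A full measurement returns |100> with probability 1/2.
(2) |000> carries amplitude sqrt(2)/2 in the final state.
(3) Outcome |111> occurs with probability 0.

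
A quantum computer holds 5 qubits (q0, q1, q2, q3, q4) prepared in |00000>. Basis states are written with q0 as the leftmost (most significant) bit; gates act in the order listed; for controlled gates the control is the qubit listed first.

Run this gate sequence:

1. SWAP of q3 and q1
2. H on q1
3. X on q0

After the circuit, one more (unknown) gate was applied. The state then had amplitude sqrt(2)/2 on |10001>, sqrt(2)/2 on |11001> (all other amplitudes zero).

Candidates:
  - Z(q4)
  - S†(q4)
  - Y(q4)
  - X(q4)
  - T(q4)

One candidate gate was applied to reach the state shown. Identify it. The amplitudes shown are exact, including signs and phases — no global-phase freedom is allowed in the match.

It was X(q4) that produced the state shown.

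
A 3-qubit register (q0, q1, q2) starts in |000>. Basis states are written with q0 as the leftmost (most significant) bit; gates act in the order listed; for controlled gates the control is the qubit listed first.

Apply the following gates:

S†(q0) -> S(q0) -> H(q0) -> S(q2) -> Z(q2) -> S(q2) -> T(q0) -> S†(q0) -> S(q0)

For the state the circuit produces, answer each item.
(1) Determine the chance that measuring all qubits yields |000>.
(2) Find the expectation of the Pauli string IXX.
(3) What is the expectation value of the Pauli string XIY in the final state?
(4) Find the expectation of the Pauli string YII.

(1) A full measurement returns |000> with probability 1/2.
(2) In the final state, IXX has expectation 0.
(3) In the final state, XIY has expectation 0.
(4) In the final state, YII has expectation sqrt(2)/2.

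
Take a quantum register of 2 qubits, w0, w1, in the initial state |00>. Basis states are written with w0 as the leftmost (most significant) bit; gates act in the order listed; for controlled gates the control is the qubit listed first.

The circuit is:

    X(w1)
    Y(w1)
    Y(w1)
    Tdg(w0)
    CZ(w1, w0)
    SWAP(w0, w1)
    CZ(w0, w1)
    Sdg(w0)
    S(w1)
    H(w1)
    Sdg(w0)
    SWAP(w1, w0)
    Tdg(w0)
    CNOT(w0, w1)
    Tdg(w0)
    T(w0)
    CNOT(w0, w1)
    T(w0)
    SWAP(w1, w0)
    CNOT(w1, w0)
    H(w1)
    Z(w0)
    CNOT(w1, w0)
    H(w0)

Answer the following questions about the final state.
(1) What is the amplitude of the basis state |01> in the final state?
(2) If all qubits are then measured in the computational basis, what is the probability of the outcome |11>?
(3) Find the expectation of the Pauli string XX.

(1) |01> carries amplitude sqrt(2)/2 in the final state. Key observation: gates 12-19 undo each other exactly, leaving only the rest of the circuit to track.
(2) Outcome |11> occurs with probability 0.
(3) In the final state, XX has expectation -1.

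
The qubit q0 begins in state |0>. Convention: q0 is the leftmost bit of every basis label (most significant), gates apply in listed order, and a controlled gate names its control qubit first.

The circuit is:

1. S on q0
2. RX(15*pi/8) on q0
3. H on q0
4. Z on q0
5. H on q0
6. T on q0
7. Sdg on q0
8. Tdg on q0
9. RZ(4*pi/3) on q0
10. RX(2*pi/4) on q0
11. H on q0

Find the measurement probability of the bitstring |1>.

Outcome |1> occurs with probability 1/2 - sqrt(2 - sqrt(2))/8.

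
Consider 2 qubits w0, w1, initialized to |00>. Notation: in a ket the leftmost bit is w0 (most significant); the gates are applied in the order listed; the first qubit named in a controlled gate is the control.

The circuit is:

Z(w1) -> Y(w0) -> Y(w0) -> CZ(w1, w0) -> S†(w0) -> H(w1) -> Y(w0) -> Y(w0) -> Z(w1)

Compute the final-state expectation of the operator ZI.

The expectation value of ZI is 1.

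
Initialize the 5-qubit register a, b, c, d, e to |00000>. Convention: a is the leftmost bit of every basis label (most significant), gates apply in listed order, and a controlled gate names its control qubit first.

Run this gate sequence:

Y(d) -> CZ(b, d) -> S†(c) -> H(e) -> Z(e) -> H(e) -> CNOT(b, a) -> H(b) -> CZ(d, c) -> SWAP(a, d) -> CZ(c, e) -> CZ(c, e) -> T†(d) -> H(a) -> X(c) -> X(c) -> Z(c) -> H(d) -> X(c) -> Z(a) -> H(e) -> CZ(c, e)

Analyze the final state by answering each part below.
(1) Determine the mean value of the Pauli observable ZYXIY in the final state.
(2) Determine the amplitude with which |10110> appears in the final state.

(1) The observable ZYXIY averages to 0. Key observation: steps 11-12 multiply out to the identity, so the circuit reduces to the remaining gates.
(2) The amplitude on |10110> is I/4.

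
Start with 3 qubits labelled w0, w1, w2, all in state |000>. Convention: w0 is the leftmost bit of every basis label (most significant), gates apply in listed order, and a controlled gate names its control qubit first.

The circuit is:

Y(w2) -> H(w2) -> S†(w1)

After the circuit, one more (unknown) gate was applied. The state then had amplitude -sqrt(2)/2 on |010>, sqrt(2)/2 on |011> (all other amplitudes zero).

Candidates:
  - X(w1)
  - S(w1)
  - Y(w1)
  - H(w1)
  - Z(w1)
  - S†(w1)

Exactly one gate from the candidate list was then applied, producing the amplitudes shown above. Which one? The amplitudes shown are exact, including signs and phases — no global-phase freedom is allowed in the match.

The applied gate was Y(w1).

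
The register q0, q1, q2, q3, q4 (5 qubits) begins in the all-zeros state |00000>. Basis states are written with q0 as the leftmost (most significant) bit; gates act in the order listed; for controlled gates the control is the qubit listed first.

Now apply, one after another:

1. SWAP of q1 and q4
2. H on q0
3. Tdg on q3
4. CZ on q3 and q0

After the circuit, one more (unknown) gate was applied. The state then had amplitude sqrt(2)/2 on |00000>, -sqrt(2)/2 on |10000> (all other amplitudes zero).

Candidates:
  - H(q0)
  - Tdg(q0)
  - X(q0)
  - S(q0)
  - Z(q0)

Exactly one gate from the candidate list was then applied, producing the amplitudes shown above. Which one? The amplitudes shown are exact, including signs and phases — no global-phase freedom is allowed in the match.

It was Z(q0) that produced the state shown.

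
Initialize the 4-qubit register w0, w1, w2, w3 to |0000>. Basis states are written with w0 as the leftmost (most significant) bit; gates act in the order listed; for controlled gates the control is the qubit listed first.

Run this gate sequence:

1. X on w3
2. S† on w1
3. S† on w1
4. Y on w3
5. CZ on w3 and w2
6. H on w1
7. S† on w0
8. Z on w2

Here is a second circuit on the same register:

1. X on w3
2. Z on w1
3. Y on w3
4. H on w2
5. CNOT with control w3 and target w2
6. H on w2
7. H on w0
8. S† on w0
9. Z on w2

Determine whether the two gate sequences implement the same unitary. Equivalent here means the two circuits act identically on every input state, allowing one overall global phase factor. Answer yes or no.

No: there is an input state on which the two circuits produce genuinely different outputs (not merely differing by a phase).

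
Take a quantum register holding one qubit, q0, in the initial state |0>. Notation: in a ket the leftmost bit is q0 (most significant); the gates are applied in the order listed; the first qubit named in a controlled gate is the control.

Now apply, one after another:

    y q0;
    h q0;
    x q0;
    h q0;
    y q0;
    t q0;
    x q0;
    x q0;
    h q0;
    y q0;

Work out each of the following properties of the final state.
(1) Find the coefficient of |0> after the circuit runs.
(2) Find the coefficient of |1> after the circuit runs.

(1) The amplitude on |0> is sqrt(2)*I/2.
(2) The amplitude on |1> is -sqrt(2)*I/2.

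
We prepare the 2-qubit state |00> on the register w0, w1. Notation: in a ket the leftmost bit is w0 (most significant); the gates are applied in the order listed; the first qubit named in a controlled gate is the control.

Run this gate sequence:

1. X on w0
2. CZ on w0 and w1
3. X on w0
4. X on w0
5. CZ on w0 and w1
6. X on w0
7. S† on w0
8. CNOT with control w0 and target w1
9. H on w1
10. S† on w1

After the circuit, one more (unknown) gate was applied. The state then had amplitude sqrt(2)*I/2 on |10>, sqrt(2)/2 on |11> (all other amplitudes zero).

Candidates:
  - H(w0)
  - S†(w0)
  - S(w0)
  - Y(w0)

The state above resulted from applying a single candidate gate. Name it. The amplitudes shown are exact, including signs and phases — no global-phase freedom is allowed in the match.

The unique candidate consistent with the amplitudes is Y(w0). Key observation: gates 1-6 undo each other exactly, leaving only the rest of the circuit to track.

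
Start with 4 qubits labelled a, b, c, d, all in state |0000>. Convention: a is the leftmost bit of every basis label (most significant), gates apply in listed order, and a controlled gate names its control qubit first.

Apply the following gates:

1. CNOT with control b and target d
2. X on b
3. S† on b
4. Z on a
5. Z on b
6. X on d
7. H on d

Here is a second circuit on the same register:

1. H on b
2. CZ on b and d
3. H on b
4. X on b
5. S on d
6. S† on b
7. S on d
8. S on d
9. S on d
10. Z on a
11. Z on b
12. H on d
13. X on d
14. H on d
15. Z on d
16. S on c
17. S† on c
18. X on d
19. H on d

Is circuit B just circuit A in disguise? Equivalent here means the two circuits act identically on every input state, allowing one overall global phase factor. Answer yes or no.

No — the two circuits implement different unitaries, even allowing a global phase.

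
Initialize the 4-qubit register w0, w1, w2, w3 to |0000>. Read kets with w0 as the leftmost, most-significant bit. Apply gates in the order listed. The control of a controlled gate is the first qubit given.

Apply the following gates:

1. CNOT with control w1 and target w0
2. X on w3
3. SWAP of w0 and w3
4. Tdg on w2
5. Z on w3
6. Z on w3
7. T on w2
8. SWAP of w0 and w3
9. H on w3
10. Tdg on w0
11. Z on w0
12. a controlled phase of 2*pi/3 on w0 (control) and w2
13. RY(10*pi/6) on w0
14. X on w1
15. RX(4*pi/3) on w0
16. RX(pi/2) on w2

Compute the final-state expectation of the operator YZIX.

The observable YZIX averages to sqrt(3)/4. Key observation: gates 3-8 undo each other exactly, leaving only the rest of the circuit to track.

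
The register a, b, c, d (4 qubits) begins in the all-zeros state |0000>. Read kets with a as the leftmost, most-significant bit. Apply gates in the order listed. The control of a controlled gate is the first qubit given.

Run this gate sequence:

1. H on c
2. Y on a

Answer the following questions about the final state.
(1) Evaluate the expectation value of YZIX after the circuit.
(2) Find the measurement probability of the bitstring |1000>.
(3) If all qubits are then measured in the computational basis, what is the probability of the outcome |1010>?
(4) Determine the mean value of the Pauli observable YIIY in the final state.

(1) In the final state, YZIX has expectation 0.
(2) The probability of measuring |1000> is 1/2.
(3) A full measurement returns |1010> with probability 1/2.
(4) The observable YIIY averages to 0.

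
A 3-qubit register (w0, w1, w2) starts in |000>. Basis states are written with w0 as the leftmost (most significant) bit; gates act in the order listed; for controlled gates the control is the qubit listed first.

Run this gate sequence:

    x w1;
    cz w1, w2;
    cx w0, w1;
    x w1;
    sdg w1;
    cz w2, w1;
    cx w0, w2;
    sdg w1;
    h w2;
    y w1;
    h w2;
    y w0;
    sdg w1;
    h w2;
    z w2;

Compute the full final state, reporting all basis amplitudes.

The resulting statevector has amplitude sqrt(2)*I/2 on |110>, -sqrt(2)*I/2 on |111>, and 0 on every other basis state.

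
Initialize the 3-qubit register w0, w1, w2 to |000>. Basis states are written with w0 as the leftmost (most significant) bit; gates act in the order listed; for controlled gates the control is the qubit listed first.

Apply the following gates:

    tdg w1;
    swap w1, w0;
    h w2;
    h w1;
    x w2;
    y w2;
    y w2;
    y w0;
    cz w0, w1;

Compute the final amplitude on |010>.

The amplitude on |010> is 0.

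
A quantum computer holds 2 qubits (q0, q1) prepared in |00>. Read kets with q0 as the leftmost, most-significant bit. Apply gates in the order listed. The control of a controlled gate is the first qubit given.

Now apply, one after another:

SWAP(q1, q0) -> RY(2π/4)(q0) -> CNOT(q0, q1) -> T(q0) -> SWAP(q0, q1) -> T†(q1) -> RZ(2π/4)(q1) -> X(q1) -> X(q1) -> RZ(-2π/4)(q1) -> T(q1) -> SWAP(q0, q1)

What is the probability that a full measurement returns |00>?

Outcome |00> occurs with probability 1/2. Key observation: gates 5-12 undo each other exactly, leaving only the rest of the circuit to track.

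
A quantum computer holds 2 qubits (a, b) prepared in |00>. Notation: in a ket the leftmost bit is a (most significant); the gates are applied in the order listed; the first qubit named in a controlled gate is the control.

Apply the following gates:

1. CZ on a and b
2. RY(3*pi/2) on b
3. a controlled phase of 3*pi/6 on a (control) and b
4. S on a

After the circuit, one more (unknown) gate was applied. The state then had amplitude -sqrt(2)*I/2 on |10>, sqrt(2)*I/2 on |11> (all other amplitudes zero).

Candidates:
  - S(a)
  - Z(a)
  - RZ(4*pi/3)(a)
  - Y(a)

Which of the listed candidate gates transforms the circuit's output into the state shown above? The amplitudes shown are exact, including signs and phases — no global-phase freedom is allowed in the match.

It was Y(a) that produced the state shown.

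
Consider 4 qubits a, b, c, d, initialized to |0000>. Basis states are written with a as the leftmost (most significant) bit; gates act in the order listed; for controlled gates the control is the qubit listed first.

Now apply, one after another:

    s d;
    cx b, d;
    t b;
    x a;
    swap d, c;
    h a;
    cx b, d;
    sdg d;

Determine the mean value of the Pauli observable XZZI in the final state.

The expectation value of XZZI is -1.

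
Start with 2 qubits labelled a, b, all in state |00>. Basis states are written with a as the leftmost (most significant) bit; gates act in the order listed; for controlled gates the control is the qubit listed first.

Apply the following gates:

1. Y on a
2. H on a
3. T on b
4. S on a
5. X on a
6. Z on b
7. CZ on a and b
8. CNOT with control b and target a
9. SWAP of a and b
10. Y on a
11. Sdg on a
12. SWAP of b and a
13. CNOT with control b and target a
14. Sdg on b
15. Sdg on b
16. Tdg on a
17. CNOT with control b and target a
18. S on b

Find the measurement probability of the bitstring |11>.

Outcome |11> occurs with probability 1/2.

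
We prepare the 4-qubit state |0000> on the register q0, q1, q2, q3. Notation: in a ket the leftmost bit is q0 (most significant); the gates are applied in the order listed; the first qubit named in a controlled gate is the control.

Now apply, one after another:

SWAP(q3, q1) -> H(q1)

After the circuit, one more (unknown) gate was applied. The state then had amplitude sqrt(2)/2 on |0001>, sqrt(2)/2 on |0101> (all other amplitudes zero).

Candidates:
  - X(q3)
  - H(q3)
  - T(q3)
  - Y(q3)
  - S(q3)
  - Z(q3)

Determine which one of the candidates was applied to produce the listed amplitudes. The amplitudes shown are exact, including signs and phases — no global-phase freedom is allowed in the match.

The applied gate was X(q3).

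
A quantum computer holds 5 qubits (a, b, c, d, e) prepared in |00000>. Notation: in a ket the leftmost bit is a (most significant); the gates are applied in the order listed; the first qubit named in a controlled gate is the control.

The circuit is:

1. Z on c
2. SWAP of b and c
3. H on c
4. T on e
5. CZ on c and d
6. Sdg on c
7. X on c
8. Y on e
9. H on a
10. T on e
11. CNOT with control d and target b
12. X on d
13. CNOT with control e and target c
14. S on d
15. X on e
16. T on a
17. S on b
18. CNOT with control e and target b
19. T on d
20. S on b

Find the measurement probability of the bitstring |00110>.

A full measurement returns |00110> with probability 1/4.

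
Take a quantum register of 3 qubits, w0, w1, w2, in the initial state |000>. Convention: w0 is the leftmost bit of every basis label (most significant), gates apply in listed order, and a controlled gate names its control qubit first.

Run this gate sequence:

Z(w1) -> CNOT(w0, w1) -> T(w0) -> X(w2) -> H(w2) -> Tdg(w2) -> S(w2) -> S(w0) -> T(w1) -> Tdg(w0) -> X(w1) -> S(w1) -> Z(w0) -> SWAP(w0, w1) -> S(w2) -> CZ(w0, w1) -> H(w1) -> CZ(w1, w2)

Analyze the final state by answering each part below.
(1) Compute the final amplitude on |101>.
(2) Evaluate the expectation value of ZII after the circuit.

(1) |101> carries amplitude exp(I*pi/4)/2 in the final state.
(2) In the final state, ZII has expectation -1.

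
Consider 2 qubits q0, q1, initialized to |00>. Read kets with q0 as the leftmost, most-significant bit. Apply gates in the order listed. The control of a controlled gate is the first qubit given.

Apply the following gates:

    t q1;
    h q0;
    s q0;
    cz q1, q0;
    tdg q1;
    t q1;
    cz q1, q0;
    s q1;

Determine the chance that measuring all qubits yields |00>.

The probability of measuring |00> is 1/2. Key observation: gates 4-7 undo each other exactly, leaving only the rest of the circuit to track.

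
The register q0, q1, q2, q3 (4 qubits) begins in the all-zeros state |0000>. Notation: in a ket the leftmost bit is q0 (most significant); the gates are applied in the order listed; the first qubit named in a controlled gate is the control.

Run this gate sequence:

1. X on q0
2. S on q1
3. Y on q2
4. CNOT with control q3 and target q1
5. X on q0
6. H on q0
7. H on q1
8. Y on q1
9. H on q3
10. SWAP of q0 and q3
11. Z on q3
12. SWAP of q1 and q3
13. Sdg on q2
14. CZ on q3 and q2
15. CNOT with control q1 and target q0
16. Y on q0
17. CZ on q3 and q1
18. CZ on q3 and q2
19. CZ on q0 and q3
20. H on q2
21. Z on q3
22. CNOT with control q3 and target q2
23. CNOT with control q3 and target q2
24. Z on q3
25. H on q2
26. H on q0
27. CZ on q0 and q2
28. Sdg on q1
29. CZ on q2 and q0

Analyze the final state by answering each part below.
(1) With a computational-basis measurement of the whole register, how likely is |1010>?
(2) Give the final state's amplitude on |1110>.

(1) Outcome |1010> occurs with probability 1/4. Key observation: the block from step 20 through step 25 cancels to the identity and can be dropped.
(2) The final state's coefficient on |1110> equals -I/2.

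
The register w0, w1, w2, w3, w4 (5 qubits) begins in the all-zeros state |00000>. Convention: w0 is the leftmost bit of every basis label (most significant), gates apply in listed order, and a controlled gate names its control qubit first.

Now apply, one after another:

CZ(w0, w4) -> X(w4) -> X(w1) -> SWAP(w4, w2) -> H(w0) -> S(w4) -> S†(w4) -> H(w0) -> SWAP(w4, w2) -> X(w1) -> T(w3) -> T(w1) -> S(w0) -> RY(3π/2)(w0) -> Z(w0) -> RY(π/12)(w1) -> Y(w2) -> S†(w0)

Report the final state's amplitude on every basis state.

The final amplitudes are -I*sqrt(6*sqrt(2) + 12)/8 - I*sqrt(4 - 2*sqrt(2))/8 on |00101>, -I*sqrt(2*sqrt(2) + 4)/8 + I*sqrt(12 - 6*sqrt(2))/8 on |01101>, -sqrt(6*sqrt(2) + 12)/8 - sqrt(4 - 2*sqrt(2))/8 on |10101>, -sqrt(2*sqrt(2) + 4)/8 + sqrt(12 - 6*sqrt(2))/8 on |11101>, and 0 on every other basis state. Key observation: steps 3-10 multiply out to the identity, so the circuit reduces to the remaining gates.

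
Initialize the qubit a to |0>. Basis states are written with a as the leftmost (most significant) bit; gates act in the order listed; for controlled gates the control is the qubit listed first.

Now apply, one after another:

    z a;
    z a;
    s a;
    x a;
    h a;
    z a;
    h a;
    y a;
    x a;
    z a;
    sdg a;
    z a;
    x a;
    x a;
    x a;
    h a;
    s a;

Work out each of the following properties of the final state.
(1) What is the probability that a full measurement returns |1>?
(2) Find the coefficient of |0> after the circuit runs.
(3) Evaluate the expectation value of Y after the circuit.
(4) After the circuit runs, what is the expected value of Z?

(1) Outcome |1> occurs with probability 1/2.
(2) The final state's coefficient on |0> equals sqrt(2)*I/2.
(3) The observable Y averages to -1.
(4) The expectation value of Z is 0.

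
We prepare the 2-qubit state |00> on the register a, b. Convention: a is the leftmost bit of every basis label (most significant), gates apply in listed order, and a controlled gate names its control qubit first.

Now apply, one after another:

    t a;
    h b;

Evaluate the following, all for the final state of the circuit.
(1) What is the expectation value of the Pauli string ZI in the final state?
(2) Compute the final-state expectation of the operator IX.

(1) The observable ZI averages to 1.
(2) The expectation value of IX is 1.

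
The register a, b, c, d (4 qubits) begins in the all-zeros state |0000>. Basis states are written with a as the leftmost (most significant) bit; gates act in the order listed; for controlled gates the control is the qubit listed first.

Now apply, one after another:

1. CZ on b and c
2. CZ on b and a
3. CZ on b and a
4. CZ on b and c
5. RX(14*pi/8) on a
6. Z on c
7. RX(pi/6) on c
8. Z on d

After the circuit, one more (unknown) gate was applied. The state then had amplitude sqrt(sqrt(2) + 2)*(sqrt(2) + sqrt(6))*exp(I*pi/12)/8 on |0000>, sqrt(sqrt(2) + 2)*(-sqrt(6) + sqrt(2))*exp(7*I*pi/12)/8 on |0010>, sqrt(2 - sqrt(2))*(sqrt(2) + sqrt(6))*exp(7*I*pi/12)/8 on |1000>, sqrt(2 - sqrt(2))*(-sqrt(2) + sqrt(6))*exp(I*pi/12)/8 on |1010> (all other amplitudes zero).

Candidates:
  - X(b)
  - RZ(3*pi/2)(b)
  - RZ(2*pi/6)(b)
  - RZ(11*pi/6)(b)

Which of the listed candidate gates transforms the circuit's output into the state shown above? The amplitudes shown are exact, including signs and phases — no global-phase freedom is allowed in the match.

The unique candidate consistent with the amplitudes is RZ(11*pi/6)(b). Key observation: gates 1-4 undo each other exactly, leaving only the rest of the circuit to track.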